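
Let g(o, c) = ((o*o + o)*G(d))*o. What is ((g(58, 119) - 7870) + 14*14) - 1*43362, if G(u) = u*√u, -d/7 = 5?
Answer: -51036 - 6946660*I*√35 ≈ -51036.0 - 4.1097e+7*I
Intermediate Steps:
d = -35 (d = -7*5 = -35)
G(u) = u^(3/2)
g(o, c) = -35*I*o*√35*(o + o²) (g(o, c) = ((o*o + o)*(-35)^(3/2))*o = ((o² + o)*(-35*I*√35))*o = ((o + o²)*(-35*I*√35))*o = (-35*I*√35*(o + o²))*o = -35*I*o*√35*(o + o²))
((g(58, 119) - 7870) + 14*14) - 1*43362 = ((35*I*√35*58²*(-1 - 1*58) - 7870) + 14*14) - 1*43362 = ((35*I*√35*3364*(-1 - 58) - 7870) + 196) - 43362 = ((35*I*√35*3364*(-59) - 7870) + 196) - 43362 = ((-6946660*I*√35 - 7870) + 196) - 43362 = ((-7870 - 6946660*I*√35) + 196) - 43362 = (-7674 - 6946660*I*√35) - 43362 = -51036 - 6946660*I*√35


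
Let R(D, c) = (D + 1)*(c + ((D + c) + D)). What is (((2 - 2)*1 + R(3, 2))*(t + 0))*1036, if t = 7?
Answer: 290080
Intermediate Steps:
R(D, c) = (1 + D)*(2*D + 2*c) (R(D, c) = (1 + D)*(c + (c + 2*D)) = (1 + D)*(2*D + 2*c))
(((2 - 2)*1 + R(3, 2))*(t + 0))*1036 = (((2 - 2)*1 + (2*3 + 2*2 + 2*3² + 2*3*2))*(7 + 0))*1036 = ((0*1 + (6 + 4 + 2*9 + 12))*7)*1036 = ((0 + (6 + 4 + 18 + 12))*7)*1036 = ((0 + 40)*7)*1036 = (40*7)*1036 = 280*1036 = 290080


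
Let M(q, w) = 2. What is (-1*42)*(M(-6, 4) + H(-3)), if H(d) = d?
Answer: 42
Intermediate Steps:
(-1*42)*(M(-6, 4) + H(-3)) = (-1*42)*(2 - 3) = -42*(-1) = 42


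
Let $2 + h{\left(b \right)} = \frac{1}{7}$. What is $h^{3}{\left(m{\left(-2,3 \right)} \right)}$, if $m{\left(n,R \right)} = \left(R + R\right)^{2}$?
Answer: $- \frac{2197}{343} \approx -6.4053$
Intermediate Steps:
$m{\left(n,R \right)} = 4 R^{2}$ ($m{\left(n,R \right)} = \left(2 R\right)^{2} = 4 R^{2}$)
$h{\left(b \right)} = - \frac{13}{7}$ ($h{\left(b \right)} = -2 + \frac{1}{7} = - \frac{13}{7}$)
$h^{3}{\left(m{\left(-2,3 \right)} \right)} = \left(- \frac{13}{7}\right)^{3} = - \frac{2197}{343}$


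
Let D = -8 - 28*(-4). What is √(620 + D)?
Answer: 2*√181 ≈ 26.907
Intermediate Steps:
D = 104 (D = -8 + 112 = 104)
√(620 + D) = √(620 + 104) = √724 = 2*√181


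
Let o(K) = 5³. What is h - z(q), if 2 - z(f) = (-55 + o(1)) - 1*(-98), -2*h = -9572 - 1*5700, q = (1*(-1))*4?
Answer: 7802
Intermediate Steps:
o(K) = 125
q = -4 (q = -1*4 = -4)
h = 7636 (h = -(-9572 - 1*5700)/2 = -(-9572 - 5700)/2 = -½*(-15272) = 7636)
z(f) = -166 (z(f) = 2 - ((-55 + 125) - 1*(-98)) = 2 - (70 + 98) = 2 - 1*168 = 2 - 168 = -166)
h - z(q) = 7636 - 1*(-166) = 7636 + 166 = 7802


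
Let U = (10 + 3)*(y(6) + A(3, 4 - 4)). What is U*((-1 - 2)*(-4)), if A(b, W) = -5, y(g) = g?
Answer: 156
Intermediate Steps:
U = 13 (U = (10 + 3)*(6 - 5) = 13*1 = 13)
U*((-1 - 2)*(-4)) = 13*((-1 - 2)*(-4)) = 13*(-3*(-4)) = 13*12 = 156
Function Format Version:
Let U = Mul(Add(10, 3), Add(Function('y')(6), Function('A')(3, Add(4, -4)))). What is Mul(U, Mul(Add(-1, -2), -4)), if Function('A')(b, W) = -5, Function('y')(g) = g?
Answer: 156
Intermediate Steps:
U = 13 (U = Mul(Add(10, 3), Add(6, -5)) = Mul(13, 1) = 13)
Mul(U, Mul(Add(-1, -2), -4)) = Mul(13, Mul(Add(-1, -2), -4)) = Mul(13, Mul(-3, -4)) = Mul(13, 12) = 156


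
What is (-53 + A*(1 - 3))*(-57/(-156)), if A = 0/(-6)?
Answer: -1007/52 ≈ -19.365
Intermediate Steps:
A = 0 (A = 0*(-⅙) = 0)
(-53 + A*(1 - 3))*(-57/(-156)) = (-53 + 0*(1 - 3))*(-57/(-156)) = (-53 + 0*(-2))*(-57*(-1/156)) = (-53 + 0)*(19/52) = -53*19/52 = -1007/52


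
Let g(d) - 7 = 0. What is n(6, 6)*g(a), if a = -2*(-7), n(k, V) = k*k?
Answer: 252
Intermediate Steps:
n(k, V) = k²
a = 14
g(d) = 7 (g(d) = 7 + 0 = 7)
n(6, 6)*g(a) = 6²*7 = 36*7 = 252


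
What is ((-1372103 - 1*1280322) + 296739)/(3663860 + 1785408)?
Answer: -1177843/2724634 ≈ -0.43229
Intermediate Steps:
((-1372103 - 1*1280322) + 296739)/(3663860 + 1785408) = ((-1372103 - 1280322) + 296739)/5449268 = (-2652425 + 296739)*(1/5449268) = -2355686*1/5449268 = -1177843/2724634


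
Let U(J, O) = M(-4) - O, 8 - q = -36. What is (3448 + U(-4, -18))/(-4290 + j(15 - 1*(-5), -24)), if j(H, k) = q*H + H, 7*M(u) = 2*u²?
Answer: -4049/3955 ≈ -1.0238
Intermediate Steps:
q = 44 (q = 8 - 1*(-36) = 8 + 36 = 44)
M(u) = 2*u²/7 (M(u) = (2*u²)/7 = 2*u²/7)
j(H, k) = 45*H (j(H, k) = 44*H + H = 45*H)
U(J, O) = 32/7 - O (U(J, O) = (2/7)*(-4)² - O = (2/7)*16 - O = 32/7 - O)
(3448 + U(-4, -18))/(-4290 + j(15 - 1*(-5), -24)) = (3448 + (32/7 - 1*(-18)))/(-4290 + 45*(15 - 1*(-5))) = (3448 + (32/7 + 18))/(-4290 + 45*(15 + 5)) = (3448 + 158/7)/(-4290 + 45*20) = 24294/(7*(-4290 + 900)) = (24294/7)/(-3390) = (24294/7)*(-1/3390) = -4049/3955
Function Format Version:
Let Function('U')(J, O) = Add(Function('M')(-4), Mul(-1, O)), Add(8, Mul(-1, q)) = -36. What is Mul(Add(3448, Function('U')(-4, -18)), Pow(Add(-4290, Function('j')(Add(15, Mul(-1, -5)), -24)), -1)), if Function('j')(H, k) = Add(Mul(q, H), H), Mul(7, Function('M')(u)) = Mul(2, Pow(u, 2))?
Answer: Rational(-4049, 3955) ≈ -1.0238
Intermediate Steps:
q = 44 (q = Add(8, Mul(-1, -36)) = Add(8, 36) = 44)
Function('M')(u) = Mul(Rational(2, 7), Pow(u, 2)) (Function('M')(u) = Mul(Rational(1, 7), Mul(2, Pow(u, 2))) = Mul(Rational(2, 7), Pow(u, 2)))
Function('j')(H, k) = Mul(45, H) (Function('j')(H, k) = Add(Mul(44, H), H) = Mul(45, H))
Function('U')(J, O) = Add(Rational(32, 7), Mul(-1, O)) (Function('U')(J, O) = Add(Mul(Rational(2, 7), Pow(-4, 2)), Mul(-1, O)) = Add(Mul(Rational(2, 7), 16), Mul(-1, O)) = Add(Rational(32, 7), Mul(-1, O)))
Mul(Add(3448, Function('U')(-4, -18)), Pow(Add(-4290, Function('j')(Add(15, Mul(-1, -5)), -24)), -1)) = Mul(Add(3448, Add(Rational(32, 7), Mul(-1, -18))), Pow(Add(-4290, Mul(45, Add(15, Mul(-1, -5)))), -1)) = Mul(Add(3448, Add(Rational(32, 7), 18)), Pow(Add(-4290, Mul(45, Add(15, 5))), -1)) = Mul(Add(3448, Rational(158, 7)), Pow(Add(-4290, Mul(45, 20)), -1)) = Mul(Rational(24294, 7), Pow(Add(-4290, 900), -1)) = Mul(Rational(24294, 7), Pow(-3390, -1)) = Mul(Rational(24294, 7), Rational(-1, 3390)) = Rational(-4049, 3955)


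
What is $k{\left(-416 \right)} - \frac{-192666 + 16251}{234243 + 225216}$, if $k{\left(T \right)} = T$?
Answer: $- \frac{63652843}{153153} \approx -415.62$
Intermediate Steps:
$k{\left(-416 \right)} - \frac{-192666 + 16251}{234243 + 225216} = -416 - \frac{-192666 + 16251}{234243 + 225216} = -416 - - \frac{176415}{459459} = -416 - \left(-176415\right) \frac{1}{459459} = -416 - - \frac{58805}{153153} = -416 + \frac{58805}{153153} = - \frac{63652843}{153153}$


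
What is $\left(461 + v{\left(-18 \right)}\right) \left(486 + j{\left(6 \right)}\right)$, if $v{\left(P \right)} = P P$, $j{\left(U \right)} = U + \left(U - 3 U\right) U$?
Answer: $329700$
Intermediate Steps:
$j{\left(U \right)} = U - 2 U^{2}$ ($j{\left(U \right)} = U + - 2 U U = U - 2 U^{2}$)
$v{\left(P \right)} = P^{2}$
$\left(461 + v{\left(-18 \right)}\right) \left(486 + j{\left(6 \right)}\right) = \left(461 + \left(-18\right)^{2}\right) \left(486 + 6 \left(1 - 12\right)\right) = \left(461 + 324\right) \left(486 + 6 \left(1 - 12\right)\right) = 785 \left(486 + 6 \left(-11\right)\right) = 785 \left(486 - 66\right) = 785 \cdot 420 = 329700$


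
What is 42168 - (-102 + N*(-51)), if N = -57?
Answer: 39363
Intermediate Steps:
42168 - (-102 + N*(-51)) = 42168 - (-102 - 57*(-51)) = 42168 - (-102 + 2907) = 42168 - 1*2805 = 42168 - 2805 = 39363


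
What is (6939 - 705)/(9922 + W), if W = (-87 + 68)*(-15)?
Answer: 6234/10207 ≈ 0.61076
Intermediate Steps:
W = 285 (W = -19*(-15) = 285)
(6939 - 705)/(9922 + W) = (6939 - 705)/(9922 + 285) = 6234/10207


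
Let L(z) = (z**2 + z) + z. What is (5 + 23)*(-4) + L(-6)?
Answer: -88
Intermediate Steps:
L(z) = z**2 + 2*z (L(z) = (z + z**2) + z = z**2 + 2*z)
(5 + 23)*(-4) + L(-6) = (5 + 23)*(-4) - 6*(2 - 6) = 28*(-4) - 6*(-4) = -112 + 24 = -88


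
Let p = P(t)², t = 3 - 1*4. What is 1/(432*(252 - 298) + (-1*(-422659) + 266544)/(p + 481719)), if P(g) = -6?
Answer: -481755/9572746157 ≈ -5.0326e-5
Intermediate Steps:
t = -1 (t = 3 - 4 = -1)
p = 36 (p = (-6)² = 36)
1/(432*(252 - 298) + (-1*(-422659) + 266544)/(p + 481719)) = 1/(432*(252 - 298) + (-1*(-422659) + 266544)/(36 + 481719)) = 1/(432*(-46) + (422659 + 266544)/481755) = 1/(-19872 + 689203*(1/481755)) = 1/(-19872 + 689203/481755) = 1/(-9572746157/481755) = -481755/9572746157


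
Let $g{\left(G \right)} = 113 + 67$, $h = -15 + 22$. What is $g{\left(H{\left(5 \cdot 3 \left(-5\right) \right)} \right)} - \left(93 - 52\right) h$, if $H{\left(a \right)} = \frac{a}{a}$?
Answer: $-107$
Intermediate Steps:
$h = 7$
$H{\left(a \right)} = 1$
$g{\left(G \right)} = 180$
$g{\left(H{\left(5 \cdot 3 \left(-5\right) \right)} \right)} - \left(93 - 52\right) h = 180 - \left(93 - 52\right) 7 = 180 - 41 \cdot 7 = 180 - 287 = -107$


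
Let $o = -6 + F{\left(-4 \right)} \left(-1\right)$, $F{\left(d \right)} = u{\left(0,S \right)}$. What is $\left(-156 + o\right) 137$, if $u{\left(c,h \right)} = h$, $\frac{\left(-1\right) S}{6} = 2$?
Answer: $-20550$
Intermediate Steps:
$S = -12$ ($S = \left(-6\right) 2 = -12$)
$F{\left(d \right)} = -12$
$o = 6$ ($o = -6 - -12 = -6 + 12 = 6$)
$\left(-156 + o\right) 137 = \left(-156 + 6\right) 137 = \left(-150\right) 137 = -20550$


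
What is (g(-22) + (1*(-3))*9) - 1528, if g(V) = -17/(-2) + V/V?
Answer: -3091/2 ≈ -1545.5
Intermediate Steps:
g(V) = 19/2 (g(V) = -17*(-½) + 1 = 17/2 + 1 = 19/2)
(g(-22) + (1*(-3))*9) - 1528 = (19/2 + (1*(-3))*9) - 1528 = (19/2 - 3*9) - 1528 = (19/2 - 27) - 1528 = -35/2 - 1528 = -3091/2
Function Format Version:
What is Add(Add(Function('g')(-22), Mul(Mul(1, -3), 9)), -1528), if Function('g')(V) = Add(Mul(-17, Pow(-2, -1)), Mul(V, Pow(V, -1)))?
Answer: Rational(-3091, 2) ≈ -1545.5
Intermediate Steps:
Function('g')(V) = Rational(19, 2) (Function('g')(V) = Add(Mul(-17, Rational(-1, 2)), 1) = Add(Rational(17, 2), 1) = Rational(19, 2))
Add(Add(Function('g')(-22), Mul(Mul(1, -3), 9)), -1528) = Add(Add(Rational(19, 2), Mul(Mul(1, -3), 9)), -1528) = Add(Add(Rational(19, 2), Mul(-3, 9)), -1528) = Add(Add(Rational(19, 2), -27), -1528) = Add(Rational(-35, 2), -1528) = Rational(-3091, 2)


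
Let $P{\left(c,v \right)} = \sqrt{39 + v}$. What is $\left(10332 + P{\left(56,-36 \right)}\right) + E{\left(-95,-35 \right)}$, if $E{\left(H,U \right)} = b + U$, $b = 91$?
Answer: $10388 + \sqrt{3} \approx 10390.0$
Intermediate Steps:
$E{\left(H,U \right)} = 91 + U$
$\left(10332 + P{\left(56,-36 \right)}\right) + E{\left(-95,-35 \right)} = \left(10332 + \sqrt{39 - 36}\right) + \left(91 - 35\right) = \left(10332 + \sqrt{3}\right) + 56 = 10388 + \sqrt{3}$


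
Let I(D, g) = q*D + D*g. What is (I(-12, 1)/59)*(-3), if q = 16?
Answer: 612/59 ≈ 10.373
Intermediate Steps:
I(D, g) = 16*D + D*g
(I(-12, 1)/59)*(-3) = (-12*(16 + 1)/59)*(-3) = (-12*17*(1/59))*(-3) = -204*1/59*(-3) = -204/59*(-3) = 612/59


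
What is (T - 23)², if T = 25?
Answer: 4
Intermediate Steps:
(T - 23)² = (25 - 23)² = 2² = 4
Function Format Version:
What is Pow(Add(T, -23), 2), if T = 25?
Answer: 4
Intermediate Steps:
Pow(Add(T, -23), 2) = Pow(Add(25, -23), 2) = Pow(2, 2) = 4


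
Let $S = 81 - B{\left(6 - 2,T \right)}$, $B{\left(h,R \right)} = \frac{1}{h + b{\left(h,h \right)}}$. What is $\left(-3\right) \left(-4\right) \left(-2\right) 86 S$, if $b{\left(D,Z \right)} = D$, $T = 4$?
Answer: $-166926$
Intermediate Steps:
$B{\left(h,R \right)} = \frac{1}{2 h}$ ($B{\left(h,R \right)} = \frac{1}{h + h} = \frac{1}{2 h}$)
$S = \frac{647}{8}$ ($S = 81 - \frac{1}{2 \left(6 - 2\right)} = 81 - \frac{1}{2 \cdot 4} = 81 - \frac{1}{2} \cdot \frac{1}{4} = 81 - \frac{1}{8} = \frac{647}{8} \approx 80.875$)
$\left(-3\right) \left(-4\right) \left(-2\right) 86 S = \left(-3\right) \left(-4\right) \left(-2\right) 86 \cdot \frac{647}{8} = 12 \left(-2\right) 86 \cdot \frac{647}{8} = \left(-24\right) 86 \cdot \frac{647}{8} = \left(-2064\right) \frac{647}{8} = -166926$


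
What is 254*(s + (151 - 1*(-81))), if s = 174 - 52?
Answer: 89916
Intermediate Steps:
s = 122
254*(s + (151 - 1*(-81))) = 254*(122 + (151 - 1*(-81))) = 254*(122 + (151 + 81)) = 254*(122 + 232) = 254*354 = 89916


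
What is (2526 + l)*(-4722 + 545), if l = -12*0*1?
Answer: -10551102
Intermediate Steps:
l = 0 (l = 0*1 = 0)
(2526 + l)*(-4722 + 545) = (2526 + 0)*(-4722 + 545) = 2526*(-4177) = -10551102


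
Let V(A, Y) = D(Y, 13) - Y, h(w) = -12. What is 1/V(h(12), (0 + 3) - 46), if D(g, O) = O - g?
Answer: 1/99 ≈ 0.010101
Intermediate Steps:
V(A, Y) = 13 - 2*Y (V(A, Y) = (13 - Y) - Y = 13 - 2*Y)
1/V(h(12), (0 + 3) - 46) = 1/(13 - 2*((0 + 3) - 46)) = 1/(13 - 2*(3 - 46)) = 1/(13 - 2*(-43)) = 1/(13 + 86) = 1/99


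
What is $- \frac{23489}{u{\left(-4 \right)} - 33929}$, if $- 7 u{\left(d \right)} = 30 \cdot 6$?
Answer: $\frac{164423}{237683} \approx 0.69177$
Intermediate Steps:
$u{\left(d \right)} = - \frac{180}{7}$ ($u{\left(d \right)} = - \frac{30 \cdot 6}{7} = \left(- \frac{1}{7}\right) 180 = - \frac{180}{7}$)
$- \frac{23489}{u{\left(-4 \right)} - 33929} = - \frac{23489}{- \frac{180}{7} - 33929} = - \frac{23489}{- \frac{237683}{7}} = \left(-23489\right) \left(- \frac{7}{237683}\right) = \frac{164423}{237683}$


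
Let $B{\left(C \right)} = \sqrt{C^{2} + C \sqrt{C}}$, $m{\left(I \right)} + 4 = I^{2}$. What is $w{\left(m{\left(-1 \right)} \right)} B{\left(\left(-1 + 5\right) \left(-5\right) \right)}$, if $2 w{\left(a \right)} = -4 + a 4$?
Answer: $- 16 \sqrt{100 - 10 i \sqrt{5}} \approx -160.98 + 17.779 i$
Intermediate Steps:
$m{\left(I \right)} = -4 + I^{2}$
$w{\left(a \right)} = -2 + 2 a$ ($w{\left(a \right)} = \frac{-4 + a 4}{2} = \frac{-4 + 4 a}{2} = -2 + 2 a$)
$B{\left(C \right)} = \sqrt{C^{2} + C^{\frac{3}{2}}}$
$w{\left(m{\left(-1 \right)} \right)} B{\left(\left(-1 + 5\right) \left(-5\right) \right)} = \left(-2 + 2 \left(-4 + \left(-1\right)^{2}\right)\right) \sqrt{\left(\left(-1 + 5\right) \left(-5\right)\right)^{2} + \left(\left(-1 + 5\right) \left(-5\right)\right)^{\frac{3}{2}}} = \left(-2 + 2 \left(-4 + 1\right)\right) \sqrt{\left(4 \left(-5\right)\right)^{2} + \left(4 \left(-5\right)\right)^{\frac{3}{2}}} = \left(-2 + 2 \left(-3\right)\right) \sqrt{\left(-20\right)^{2} + \left(-20\right)^{\frac{3}{2}}} = \left(-2 - 6\right) \sqrt{400 - 40 i \sqrt{5}} = - 8 \sqrt{400 - 40 i \sqrt{5}}$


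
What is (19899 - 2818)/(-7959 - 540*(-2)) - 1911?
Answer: -13162850/6879 ≈ -1913.5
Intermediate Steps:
(19899 - 2818)/(-7959 - 540*(-2)) - 1911 = 17081/(-7959 + 1080) - 1911 = 17081/(-6879) - 1911 = 17081*(-1/6879) - 1911 = -17081/6879 - 1911 = -13162850/6879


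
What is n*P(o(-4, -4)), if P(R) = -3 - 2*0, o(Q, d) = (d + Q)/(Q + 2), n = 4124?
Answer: -12372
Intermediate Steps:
o(Q, d) = (Q + d)/(2 + Q)
P(R) = -3 (P(R) = -3 + 0 = -3)
n*P(o(-4, -4)) = 4124*(-3) = -12372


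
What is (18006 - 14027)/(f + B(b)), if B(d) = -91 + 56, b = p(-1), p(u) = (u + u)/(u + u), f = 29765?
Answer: 3979/29730 ≈ 0.13384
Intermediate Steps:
p(u) = 1 (p(u) = (2*u)/((2*u)) = (2*u)*(1/(2*u)) = 1)
b = 1
B(d) = -35
(18006 - 14027)/(f + B(b)) = (18006 - 14027)/(29765 - 35) = 3979/29730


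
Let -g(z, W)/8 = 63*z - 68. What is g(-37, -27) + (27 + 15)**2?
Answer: 20956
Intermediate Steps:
g(z, W) = 544 - 504*z (g(z, W) = -8*(63*z - 68) = -8*(-68 + 63*z) = 544 - 504*z)
g(-37, -27) + (27 + 15)**2 = (544 - 504*(-37)) + (27 + 15)**2 = (544 + 18648) + 42**2 = 19192 + 1764 = 20956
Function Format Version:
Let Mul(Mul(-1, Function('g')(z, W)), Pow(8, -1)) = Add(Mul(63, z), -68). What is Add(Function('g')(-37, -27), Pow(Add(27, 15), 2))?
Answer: 20956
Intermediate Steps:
Function('g')(z, W) = Add(544, Mul(-504, z)) (Function('g')(z, W) = Mul(-8, Add(Mul(63, z), -68)) = Mul(-8, Add(-68, Mul(63, z))) = Add(544, Mul(-504, z)))
Add(Function('g')(-37, -27), Pow(Add(27, 15), 2)) = Add(Add(544, Mul(-504, -37)), Pow(Add(27, 15), 2)) = Add(Add(544, 18648), Pow(42, 2)) = Add(19192, 1764) = 20956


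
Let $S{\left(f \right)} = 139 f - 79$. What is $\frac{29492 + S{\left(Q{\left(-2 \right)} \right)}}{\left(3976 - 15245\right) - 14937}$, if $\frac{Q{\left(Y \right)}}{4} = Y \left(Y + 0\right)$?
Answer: $- \frac{31637}{26206} \approx -1.2072$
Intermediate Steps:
$Q{\left(Y \right)} = 4 Y^{2}$ ($Q{\left(Y \right)} = 4 Y \left(Y + 0\right) = 4 Y Y = 4 Y^{2}$)
$S{\left(f \right)} = -79 + 139 f$
$\frac{29492 + S{\left(Q{\left(-2 \right)} \right)}}{\left(3976 - 15245\right) - 14937} = \frac{29492 - \left(79 - 139 \cdot 4 \left(-2\right)^{2}\right)}{\left(3976 - 15245\right) - 14937} = \frac{29492 - \left(79 - 139 \cdot 4 \cdot 4\right)}{-11269 - 14937} = \frac{29492 + \left(-79 + 139 \cdot 16\right)}{-26206} = \left(29492 + \left(-79 + 2224\right)\right) \left(- \frac{1}{26206}\right) = \left(29492 + 2145\right) \left(- \frac{1}{26206}\right) = 31637 \left(- \frac{1}{26206}\right) = - \frac{31637}{26206}$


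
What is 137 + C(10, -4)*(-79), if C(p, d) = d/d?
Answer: 58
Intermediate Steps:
C(p, d) = 1
137 + C(10, -4)*(-79) = 137 + 1*(-79) = 137 - 79 = 58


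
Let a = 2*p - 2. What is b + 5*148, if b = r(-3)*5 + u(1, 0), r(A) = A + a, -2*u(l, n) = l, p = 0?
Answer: 1429/2 ≈ 714.50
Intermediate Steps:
a = -2 (a = 2*0 - 2 = 0 - 2 = -2)
u(l, n) = -l/2
r(A) = -2 + A (r(A) = A - 2 = -2 + A)
b = -51/2 (b = (-2 - 3)*5 - ½*1 = -5*5 - ½ = -25 - ½ = -51/2 ≈ -25.500)
b + 5*148 = -51/2 + 5*148 = -51/2 + 740 = 1429/2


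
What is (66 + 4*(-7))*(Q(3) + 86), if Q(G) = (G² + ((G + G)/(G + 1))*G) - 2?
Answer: 3705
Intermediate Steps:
Q(G) = -2 + G² + 2*G²/(1 + G) (Q(G) = (G² + ((2*G)/(1 + G))*G) - 2 = (G² + (2*G/(1 + G))*G) - 2 = (G² + 2*G²/(1 + G)) - 2 = -2 + G² + 2*G²/(1 + G))
(66 + 4*(-7))*(Q(3) + 86) = (66 + 4*(-7))*((-2 + 3³ - 2*3 + 3*3²)/(1 + 3) + 86) = (66 - 28)*((-2 + 27 - 6 + 3*9)/4 + 86) = 38*((-2 + 27 - 6 + 27)/4 + 86) = 38*((¼)*46 + 86) = 38*(23/2 + 86) = 38*(195/2) = 3705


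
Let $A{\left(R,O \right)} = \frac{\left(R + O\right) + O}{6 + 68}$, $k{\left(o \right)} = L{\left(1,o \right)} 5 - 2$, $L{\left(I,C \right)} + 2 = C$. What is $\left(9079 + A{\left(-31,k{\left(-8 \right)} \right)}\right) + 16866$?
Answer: $\frac{1919795}{74} \approx 25943.0$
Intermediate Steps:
$L{\left(I,C \right)} = -2 + C$
$k{\left(o \right)} = -12 + 5 o$ ($k{\left(o \right)} = \left(-2 + o\right) 5 - 2 = \left(-10 + 5 o\right) - 2 = -12 + 5 o$)
$A{\left(R,O \right)} = \frac{O}{37} + \frac{R}{74}$ ($A{\left(R,O \right)} = \frac{\left(O + R\right) + O}{74} = \left(R + 2 O\right) \frac{1}{74} = \frac{O}{37} + \frac{R}{74}$)
$\left(9079 + A{\left(-31,k{\left(-8 \right)} \right)}\right) + 16866 = \left(9079 + \left(\frac{-12 + 5 \left(-8\right)}{37} + \frac{1}{74} \left(-31\right)\right)\right) + 16866 = \left(9079 + \left(\frac{-12 - 40}{37} - \frac{31}{74}\right)\right) + 16866 = \left(9079 + \left(\frac{1}{37} \left(-52\right) - \frac{31}{74}\right)\right) + 16866 = \left(9079 - \frac{135}{74}\right) + 16866 = \frac{671711}{74} + 16866 = \frac{1919795}{74}$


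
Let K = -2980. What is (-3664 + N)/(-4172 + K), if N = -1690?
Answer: 2677/3576 ≈ 0.74860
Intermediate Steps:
(-3664 + N)/(-4172 + K) = (-3664 - 1690)/(-4172 - 2980) = -5354/(-7152) = -5354*(-1/7152) = 2677/3576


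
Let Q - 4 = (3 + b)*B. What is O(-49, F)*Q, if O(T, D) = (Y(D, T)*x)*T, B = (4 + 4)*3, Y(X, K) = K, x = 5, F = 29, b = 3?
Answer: 1776740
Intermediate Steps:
B = 24 (B = 8*3 = 24)
O(T, D) = 5*T**2 (O(T, D) = (T*5)*T = (5*T)*T = 5*T**2)
Q = 148 (Q = 4 + (3 + 3)*24 = 4 + 6*24 = 4 + 144 = 148)
O(-49, F)*Q = (5*(-49)**2)*148 = (5*2401)*148 = 12005*148 = 1776740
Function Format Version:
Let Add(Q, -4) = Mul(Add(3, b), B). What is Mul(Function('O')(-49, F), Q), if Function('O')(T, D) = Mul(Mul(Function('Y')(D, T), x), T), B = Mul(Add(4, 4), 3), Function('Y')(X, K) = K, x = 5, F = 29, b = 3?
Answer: 1776740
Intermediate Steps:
B = 24 (B = Mul(8, 3) = 24)
Function('O')(T, D) = Mul(5, Pow(T, 2)) (Function('O')(T, D) = Mul(Mul(T, 5), T) = Mul(Mul(5, T), T) = Mul(5, Pow(T, 2)))
Q = 148 (Q = Add(4, Mul(Add(3, 3), 24)) = Add(4, Mul(6, 24)) = Add(4, 144) = 148)
Mul(Function('O')(-49, F), Q) = Mul(Mul(5, Pow(-49, 2)), 148) = Mul(Mul(5, 2401), 148) = Mul(12005, 148) = 1776740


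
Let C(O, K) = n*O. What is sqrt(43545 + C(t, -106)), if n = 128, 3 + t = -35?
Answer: sqrt(38681) ≈ 196.67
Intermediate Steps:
t = -38 (t = -3 - 35 = -38)
C(O, K) = 128*O
sqrt(43545 + C(t, -106)) = sqrt(43545 + 128*(-38)) = sqrt(43545 - 4864) = sqrt(38681)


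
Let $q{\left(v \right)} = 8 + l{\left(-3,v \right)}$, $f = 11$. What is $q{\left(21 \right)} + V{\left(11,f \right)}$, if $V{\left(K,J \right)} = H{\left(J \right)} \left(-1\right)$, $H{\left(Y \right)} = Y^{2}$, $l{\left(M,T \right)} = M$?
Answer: $-116$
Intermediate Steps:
$V{\left(K,J \right)} = - J^{2}$ ($V{\left(K,J \right)} = J^{2} \left(-1\right) = - J^{2}$)
$q{\left(v \right)} = 5$ ($q{\left(v \right)} = 8 - 3 = 5$)
$q{\left(21 \right)} + V{\left(11,f \right)} = 5 - 11^{2} = 5 - 121 = -116$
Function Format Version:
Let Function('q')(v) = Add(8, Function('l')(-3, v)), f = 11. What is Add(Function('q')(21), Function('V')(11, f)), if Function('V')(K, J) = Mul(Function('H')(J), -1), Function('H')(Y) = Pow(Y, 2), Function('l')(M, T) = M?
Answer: -116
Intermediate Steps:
Function('V')(K, J) = Mul(-1, Pow(J, 2)) (Function('V')(K, J) = Mul(Pow(J, 2), -1) = Mul(-1, Pow(J, 2)))
Function('q')(v) = 5 (Function('q')(v) = Add(8, -3) = 5)
Add(Function('q')(21), Function('V')(11, f)) = Add(5, Mul(-1, Pow(11, 2))) = Add(5, Mul(-1, 121)) = Add(5, -121) = -116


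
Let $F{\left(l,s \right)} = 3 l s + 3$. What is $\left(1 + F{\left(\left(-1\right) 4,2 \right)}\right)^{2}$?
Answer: $400$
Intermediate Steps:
$F{\left(l,s \right)} = 3 + 3 l s$ ($F{\left(l,s \right)} = 3 l s + 3 = 3 + 3 l s$)
$\left(1 + F{\left(\left(-1\right) 4,2 \right)}\right)^{2} = \left(1 + \left(3 + 3 \left(\left(-1\right) 4\right) 2\right)\right)^{2} = \left(1 + \left(3 + 3 \left(-4\right) 2\right)\right)^{2} = \left(1 + \left(3 - 24\right)\right)^{2} = \left(1 - 21\right)^{2} = \left(-20\right)^{2} = 400$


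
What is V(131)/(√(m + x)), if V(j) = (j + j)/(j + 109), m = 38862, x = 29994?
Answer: 131*√17214/4131360 ≈ 0.0041602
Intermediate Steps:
V(j) = 2*j/(109 + j) (V(j) = (2*j)/(109 + j) = 2*j/(109 + j))
V(131)/(√(m + x)) = (2*131/(109 + 131))/(√(38862 + 29994)) = (2*131/240)/(√68856) = (2*131*(1/240))/((2*√17214)) = 131*(√17214/34428)/120 = 131*√17214/4131360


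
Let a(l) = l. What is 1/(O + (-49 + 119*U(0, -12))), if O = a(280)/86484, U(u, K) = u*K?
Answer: -21621/1059359 ≈ -0.020410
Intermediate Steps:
U(u, K) = K*u
O = 70/21621 (O = 280/86484 = 280*(1/86484) = 70/21621 ≈ 0.0032376)
1/(O + (-49 + 119*U(0, -12))) = 1/(70/21621 + (-49 + 119*(-12*0))) = 1/(70/21621 + (-49 + 119*0)) = 1/(70/21621 + (-49 + 0)) = 1/(70/21621 - 49) = 1/(-1059359/21621) = -21621/1059359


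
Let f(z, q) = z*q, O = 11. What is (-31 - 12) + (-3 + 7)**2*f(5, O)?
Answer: 837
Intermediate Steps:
f(z, q) = q*z
(-31 - 12) + (-3 + 7)**2*f(5, O) = (-31 - 12) + (-3 + 7)**2*(11*5) = -43 + 4**2*55 = -43 + 16*55 = -43 + 880 = 837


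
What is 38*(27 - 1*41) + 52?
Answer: -480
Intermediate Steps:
38*(27 - 1*41) + 52 = 38*(27 - 41) + 52 = 38*(-14) + 52 = -532 + 52 = -480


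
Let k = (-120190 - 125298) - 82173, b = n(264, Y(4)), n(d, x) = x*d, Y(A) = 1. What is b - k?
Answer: 327925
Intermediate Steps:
n(d, x) = d*x
b = 264 (b = 264*1 = 264)
k = -327661 (k = -245488 - 82173 = -327661)
b - k = 264 - 1*(-327661) = 264 + 327661 = 327925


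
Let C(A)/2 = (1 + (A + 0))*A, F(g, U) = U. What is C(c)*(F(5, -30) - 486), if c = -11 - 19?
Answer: -897840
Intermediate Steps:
c = -30
C(A) = 2*A*(1 + A) (C(A) = 2*((1 + (A + 0))*A) = 2*((1 + A)*A) = 2*(A*(1 + A)) = 2*A*(1 + A))
C(c)*(F(5, -30) - 486) = (2*(-30)*(1 - 30))*(-30 - 486) = (2*(-30)*(-29))*(-516) = 1740*(-516) = -897840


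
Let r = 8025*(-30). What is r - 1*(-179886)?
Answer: -60864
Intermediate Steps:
r = -240750
r - 1*(-179886) = -240750 - 1*(-179886) = -240750 + 179886 = -60864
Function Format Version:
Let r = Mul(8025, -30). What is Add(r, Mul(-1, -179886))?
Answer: -60864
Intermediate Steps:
r = -240750
Add(r, Mul(-1, -179886)) = Add(-240750, Mul(-1, -179886)) = Add(-240750, 179886) = -60864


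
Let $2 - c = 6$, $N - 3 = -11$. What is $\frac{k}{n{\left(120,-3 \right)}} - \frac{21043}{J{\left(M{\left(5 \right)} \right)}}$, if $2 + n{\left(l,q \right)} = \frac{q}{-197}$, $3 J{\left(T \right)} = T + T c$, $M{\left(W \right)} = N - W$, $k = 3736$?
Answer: $- \frac{17795709}{5083} \approx -3501.0$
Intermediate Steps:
$N = -8$ ($N = 3 - 11 = -8$)
$c = -4$ ($c = 2 - 6 = -4$)
$M{\left(W \right)} = -8 - W$
$J{\left(T \right)} = - T$ ($J{\left(T \right)} = \frac{T + T \left(-4\right)}{3} = \frac{T - 4 T}{3} = \frac{\left(-3\right) T}{3} = - T$)
$n{\left(l,q \right)} = -2 - \frac{q}{197}$ ($n{\left(l,q \right)} = -2 + \frac{q}{-197} = -2 + q \left(- \frac{1}{197}\right) = -2 - \frac{q}{197}$)
$\frac{k}{n{\left(120,-3 \right)}} - \frac{21043}{J{\left(M{\left(5 \right)} \right)}} = \frac{3736}{-2 - - \frac{3}{197}} - \frac{21043}{\left(-1\right) \left(-8 - 5\right)} = \frac{3736}{-2 + \frac{3}{197}} - \frac{21043}{\left(-1\right) \left(-8 - 5\right)} = \frac{3736}{- \frac{391}{197}} - \frac{21043}{\left(-1\right) \left(-13\right)} = 3736 \left(- \frac{197}{391}\right) - \frac{21043}{13} = - \frac{735992}{391} - \frac{21043}{13} = - \frac{17795709}{5083}$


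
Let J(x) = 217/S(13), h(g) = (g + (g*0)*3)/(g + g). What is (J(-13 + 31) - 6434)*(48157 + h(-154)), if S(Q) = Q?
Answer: -8035078875/26 ≈ -3.0904e+8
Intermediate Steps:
h(g) = ½ (h(g) = (g + 0*3)/((2*g)) = (g + 0)*(1/(2*g)) = g*(1/(2*g)) = ½)
J(x) = 217/13
(J(-13 + 31) - 6434)*(48157 + h(-154)) = (217/13 - 6434)*(48157 + ½) = -83425/13*96315/2 = -8035078875/26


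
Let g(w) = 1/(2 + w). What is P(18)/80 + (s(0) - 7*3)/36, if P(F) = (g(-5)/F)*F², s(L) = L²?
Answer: -79/120 ≈ -0.65833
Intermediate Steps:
P(F) = -F/3 (P(F) = (1/((2 - 5)*F))*F² = (1/((-3)*F))*F² = (-1/(3*F))*F² = -F/3)
P(18)/80 + (s(0) - 7*3)/36 = -⅓*18/80 + (0² - 7*3)/36 = -6*1/80 + (0 - 21)*(1/36) = -3/40 - 21*1/36 = -3/40 - 7/12 = -79/120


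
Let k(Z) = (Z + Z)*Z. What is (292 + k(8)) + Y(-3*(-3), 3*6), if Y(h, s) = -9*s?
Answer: 258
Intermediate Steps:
k(Z) = 2*Z**2 (k(Z) = (2*Z)*Z = 2*Z**2)
(292 + k(8)) + Y(-3*(-3), 3*6) = (292 + 2*8**2) - 27*6 = (292 + 2*64) - 9*18 = (292 + 128) - 162 = 420 - 162 = 258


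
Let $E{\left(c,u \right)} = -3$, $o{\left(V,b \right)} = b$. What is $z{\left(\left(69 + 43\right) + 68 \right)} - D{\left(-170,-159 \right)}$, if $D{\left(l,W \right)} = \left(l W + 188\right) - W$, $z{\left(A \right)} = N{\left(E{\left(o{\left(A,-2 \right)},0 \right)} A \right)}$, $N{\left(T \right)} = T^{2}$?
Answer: $264223$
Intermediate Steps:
$z{\left(A \right)} = 9 A^{2}$ ($z{\left(A \right)} = \left(- 3 A\right)^{2} = 9 A^{2}$)
$D{\left(l,W \right)} = 188 - W + W l$ ($D{\left(l,W \right)} = \left(W l + 188\right) - W = \left(188 + W l\right) - W = 188 - W + W l$)
$z{\left(\left(69 + 43\right) + 68 \right)} - D{\left(-170,-159 \right)} = 9 \left(\left(69 + 43\right) + 68\right)^{2} - \left(188 - -159 - -27030\right) = 9 \left(112 + 68\right)^{2} - \left(188 + 159 + 27030\right) = 9 \cdot 180^{2} - 27377 = 9 \cdot 32400 - 27377 = 291600 - 27377 = 264223$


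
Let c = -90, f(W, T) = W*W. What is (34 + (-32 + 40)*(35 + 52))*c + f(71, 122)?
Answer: -60659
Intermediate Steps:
f(W, T) = W**2
(34 + (-32 + 40)*(35 + 52))*c + f(71, 122) = (34 + (-32 + 40)*(35 + 52))*(-90) + 71**2 = (34 + 8*87)*(-90) + 5041 = (34 + 696)*(-90) + 5041 = 730*(-90) + 5041 = -65700 + 5041 = -60659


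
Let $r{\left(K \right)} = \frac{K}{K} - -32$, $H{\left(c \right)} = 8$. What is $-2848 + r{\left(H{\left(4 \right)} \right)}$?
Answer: $-2815$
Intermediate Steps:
$r{\left(K \right)} = 33$ ($r{\left(K \right)} = 1 + 32 = 33$)
$-2848 + r{\left(H{\left(4 \right)} \right)} = -2848 + 33 = -2815$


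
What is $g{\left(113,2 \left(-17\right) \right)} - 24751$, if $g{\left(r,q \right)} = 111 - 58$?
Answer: $-24698$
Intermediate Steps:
$g{\left(r,q \right)} = 53$
$g{\left(113,2 \left(-17\right) \right)} - 24751 = 53 - 24751 = -24698$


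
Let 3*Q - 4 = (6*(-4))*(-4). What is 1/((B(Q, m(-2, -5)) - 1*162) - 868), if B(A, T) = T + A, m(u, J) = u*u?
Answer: -3/2978 ≈ -0.0010074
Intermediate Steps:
m(u, J) = u²
Q = 100/3 (Q = 4/3 + ((6*(-4))*(-4))/3 = 4/3 + (-24*(-4))/3 = 4/3 + (⅓)*96 = 4/3 + 32 = 100/3 ≈ 33.333)
B(A, T) = A + T
1/((B(Q, m(-2, -5)) - 1*162) - 868) = 1/(((100/3 + (-2)²) - 1*162) - 868) = 1/(((100/3 + 4) - 162) - 868) = 1/((112/3 - 162) - 868) = 1/(-374/3 - 868) = 1/(-2978/3) = -3/2978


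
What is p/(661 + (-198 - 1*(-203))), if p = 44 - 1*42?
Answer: 1/333 ≈ 0.0030030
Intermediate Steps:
p = 2 (p = 44 - 42 = 2)
p/(661 + (-198 - 1*(-203))) = 2/(661 + (-198 - 1*(-203))) = 2/(661 + (-198 + 203)) = 2/(661 + 5) = 2/666 = (1/666)*2 = 1/333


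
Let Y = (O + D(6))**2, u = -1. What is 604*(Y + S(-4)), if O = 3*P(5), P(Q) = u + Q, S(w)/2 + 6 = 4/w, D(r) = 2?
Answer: 109928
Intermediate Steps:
S(w) = -12 + 8/w (S(w) = -12 + 2*(4/w) = -12 + 8/w)
P(Q) = -1 + Q
O = 12 (O = 3*(-1 + 5) = 3*4 = 12)
Y = 196 (Y = (12 + 2)**2 = 14**2 = 196)
604*(Y + S(-4)) = 604*(196 + (-12 + 8/(-4))) = 604*(196 + (-12 + 8*(-1/4))) = 604*(196 + (-12 - 2)) = 604*(196 - 14) = 604*182 = 109928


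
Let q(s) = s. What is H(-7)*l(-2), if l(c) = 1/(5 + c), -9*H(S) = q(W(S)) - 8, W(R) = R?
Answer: 5/9 ≈ 0.55556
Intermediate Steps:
H(S) = 8/9 - S/9 (H(S) = -(S - 8)/9 = -(-8 + S)/9 = 8/9 - S/9)
H(-7)*l(-2) = (8/9 - 1/9*(-7))/(5 - 2) = (8/9 + 7/9)/3 = (5/3)*(1/3) = 5/9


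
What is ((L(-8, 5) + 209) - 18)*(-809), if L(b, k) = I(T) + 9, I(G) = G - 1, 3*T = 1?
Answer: -483782/3 ≈ -1.6126e+5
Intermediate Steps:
T = ⅓ (T = (⅓)*1 = ⅓ ≈ 0.33333)
I(G) = -1 + G
L(b, k) = 25/3 (L(b, k) = (-1 + ⅓) + 9 = -⅔ + 9 = 25/3)
((L(-8, 5) + 209) - 18)*(-809) = ((25/3 + 209) - 18)*(-809) = (652/3 - 18)*(-809) = (598/3)*(-809) = -483782/3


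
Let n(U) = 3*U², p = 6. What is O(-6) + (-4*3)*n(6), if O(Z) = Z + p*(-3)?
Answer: -1320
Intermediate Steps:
O(Z) = -18 + Z (O(Z) = Z + 6*(-3) = Z - 18 = -18 + Z)
O(-6) + (-4*3)*n(6) = (-18 - 6) + (-4*3)*(3*6²) = -24 - 36*36 = -24 - 12*108 = -24 - 1296 = -1320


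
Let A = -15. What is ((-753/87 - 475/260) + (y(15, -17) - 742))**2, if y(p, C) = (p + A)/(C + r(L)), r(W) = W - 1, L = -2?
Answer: 1287641676049/2274064 ≈ 5.6623e+5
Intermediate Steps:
r(W) = -1 + W
y(p, C) = (-15 + p)/(-3 + C) (y(p, C) = (p - 15)/(C + (-1 - 2)) = (-15 + p)/(C - 3) = (-15 + p)/(-3 + C))
((-753/87 - 475/260) + (y(15, -17) - 742))**2 = ((-753/87 - 475/260) + ((-15 + 15)/(-3 - 17) - 742))**2 = ((-753*1/87 - 475*1/260) + (0/(-20) - 742))**2 = ((-251/29 - 95/52) + (-1/20*0 - 742))**2 = (-15807/1508 + (0 - 742))**2 = (-15807/1508 - 742)**2 = (-1134743/1508)**2 = 1287641676049/2274064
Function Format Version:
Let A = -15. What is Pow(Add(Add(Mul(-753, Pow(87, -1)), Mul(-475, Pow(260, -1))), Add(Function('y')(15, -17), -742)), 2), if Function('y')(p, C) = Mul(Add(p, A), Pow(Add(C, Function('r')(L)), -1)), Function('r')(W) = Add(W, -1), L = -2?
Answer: Rational(1287641676049, 2274064) ≈ 5.6623e+5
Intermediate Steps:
Function('r')(W) = Add(-1, W)
Function('y')(p, C) = Mul(Pow(Add(-3, C), -1), Add(-15, p)) (Function('y')(p, C) = Mul(Add(p, -15), Pow(Add(C, Add(-1, -2)), -1)) = Mul(Add(-15, p), Pow(Add(C, -3), -1)) = Mul(Add(-15, p), Pow(Add(-3, C), -1)) = Mul(Pow(Add(-3, C), -1), Add(-15, p)))
Pow(Add(Add(Mul(-753, Pow(87, -1)), Mul(-475, Pow(260, -1))), Add(Function('y')(15, -17), -742)), 2) = Pow(Add(Add(Mul(-753, Pow(87, -1)), Mul(-475, Pow(260, -1))), Add(Mul(Pow(Add(-3, -17), -1), Add(-15, 15)), -742)), 2) = Pow(Add(Add(Mul(-753, Rational(1, 87)), Mul(-475, Rational(1, 260))), Add(Mul(Pow(-20, -1), 0), -742)), 2) = Pow(Add(Add(Rational(-251, 29), Rational(-95, 52)), Add(Mul(Rational(-1, 20), 0), -742)), 2) = Pow(Add(Rational(-15807, 1508), Add(0, -742)), 2) = Pow(Add(Rational(-15807, 1508), -742), 2) = Pow(Rational(-1134743, 1508), 2) = Rational(1287641676049, 2274064)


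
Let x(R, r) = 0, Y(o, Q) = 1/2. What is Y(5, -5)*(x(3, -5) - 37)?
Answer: -37/2 ≈ -18.500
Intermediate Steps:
Y(o, Q) = ½
Y(5, -5)*(x(3, -5) - 37) = (0 - 37)/2 = (½)*(-37) = -37/2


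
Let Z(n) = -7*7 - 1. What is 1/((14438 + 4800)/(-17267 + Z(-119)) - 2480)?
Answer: -17317/42965398 ≈ -0.00040305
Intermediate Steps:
Z(n) = -50 (Z(n) = -49 - 1 = -50)
1/((14438 + 4800)/(-17267 + Z(-119)) - 2480) = 1/((14438 + 4800)/(-17267 - 50) - 2480) = 1/(19238/(-17317) - 2480) = 1/(19238*(-1/17317) - 2480) = 1/(-19238/17317 - 2480) = 1/(-42965398/17317) = -17317/42965398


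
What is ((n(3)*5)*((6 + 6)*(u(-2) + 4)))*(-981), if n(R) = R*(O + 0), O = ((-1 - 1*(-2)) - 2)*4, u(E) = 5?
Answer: 6356880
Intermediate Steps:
O = -4 (O = ((-1 + 2) - 2)*4 = (1 - 2)*4 = -1*4 = -4)
n(R) = -4*R (n(R) = R*(-4 + 0) = R*(-4) = -4*R)
((n(3)*5)*((6 + 6)*(u(-2) + 4)))*(-981) = ((-4*3*5)*((6 + 6)*(5 + 4)))*(-981) = ((-12*5)*(12*9))*(-981) = -60*108*(-981) = -6480*(-981) = 6356880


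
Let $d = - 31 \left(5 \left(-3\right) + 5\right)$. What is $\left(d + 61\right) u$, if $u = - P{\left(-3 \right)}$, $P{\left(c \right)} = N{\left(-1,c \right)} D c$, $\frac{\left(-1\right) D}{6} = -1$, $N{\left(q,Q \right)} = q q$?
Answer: $6678$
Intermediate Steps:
$N{\left(q,Q \right)} = q^{2}$
$D = 6$ ($D = \left(-6\right) \left(-1\right) = 6$)
$P{\left(c \right)} = 6 c$ ($P{\left(c \right)} = \left(-1\right)^{2} \cdot 6 c = 1 \cdot 6 c = 6 c$)
$u = 18$ ($u = - 6 \left(-3\right) = \left(-1\right) \left(-18\right) = 18$)
$d = 310$ ($d = - 31 \left(-15 + 5\right) = \left(-31\right) \left(-10\right) = 310$)
$\left(d + 61\right) u = \left(310 + 61\right) 18 = 371 \cdot 18 = 6678$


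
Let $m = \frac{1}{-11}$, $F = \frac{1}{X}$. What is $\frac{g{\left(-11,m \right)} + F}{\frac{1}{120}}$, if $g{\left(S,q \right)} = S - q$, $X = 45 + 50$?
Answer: $- \frac{273336}{209} \approx -1307.8$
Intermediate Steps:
$X = 95$
$F = \frac{1}{95} \approx 0.010526$
$m = - \frac{1}{11} \approx -0.090909$
$\frac{g{\left(-11,m \right)} + F}{\frac{1}{120}} = \frac{\left(-11 - - \frac{1}{11}\right) + \frac{1}{95}}{\frac{1}{120}} = \left(\left(-11 + \frac{1}{11}\right) + \frac{1}{95}\right) \frac{1}{\frac{1}{120}} = \left(- \frac{120}{11} + \frac{1}{95}\right) 120 = \left(- \frac{11389}{1045}\right) 120 = - \frac{273336}{209}$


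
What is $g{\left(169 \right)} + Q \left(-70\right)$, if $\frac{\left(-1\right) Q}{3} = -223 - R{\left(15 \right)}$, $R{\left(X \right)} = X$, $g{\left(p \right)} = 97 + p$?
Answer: $-49714$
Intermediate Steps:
$Q = 714$ ($Q = - 3 \left(-223 - 15\right) = \left(-3\right) \left(-238\right) = 714$)
$g{\left(169 \right)} + Q \left(-70\right) = \left(97 + 169\right) + 714 \left(-70\right) = 266 - 49980 = -49714$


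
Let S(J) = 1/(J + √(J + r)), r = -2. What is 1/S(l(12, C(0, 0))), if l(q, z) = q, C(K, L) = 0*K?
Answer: 12 + √10 ≈ 15.162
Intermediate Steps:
C(K, L) = 0
S(J) = 1/(J + √(-2 + J)) (S(J) = 1/(J + √(J - 2)) = 1/(J + √(-2 + J)))
1/S(l(12, C(0, 0))) = 1/(1/(12 + √(-2 + 12))) = 1/(1/(12 + √10)) = 12 + √10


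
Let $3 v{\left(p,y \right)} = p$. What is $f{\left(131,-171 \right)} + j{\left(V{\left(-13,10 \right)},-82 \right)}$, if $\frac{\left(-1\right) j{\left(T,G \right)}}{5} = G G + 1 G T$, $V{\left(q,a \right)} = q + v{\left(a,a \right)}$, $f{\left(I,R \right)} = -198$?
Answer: $- \frac{113344}{3} \approx -37781.0$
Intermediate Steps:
$v{\left(p,y \right)} = \frac{p}{3}$
$V{\left(q,a \right)} = q + \frac{a}{3}$
$j{\left(T,G \right)} = - 5 G^{2} - 5 G T$ ($j{\left(T,G \right)} = - 5 \left(G G + 1 G T\right) = - 5 \left(G^{2} + G T\right) = - 5 G^{2} - 5 G T$)
$f{\left(131,-171 \right)} + j{\left(V{\left(-13,10 \right)},-82 \right)} = -198 - - 410 \left(-82 + \left(-13 + \frac{1}{3} \cdot 10\right)\right) = -198 - - 410 \left(-82 + \left(-13 + \frac{10}{3}\right)\right) = -198 - - 410 \left(-82 - \frac{29}{3}\right) = -198 - \left(-410\right) \left(- \frac{275}{3}\right) = -198 - \frac{112750}{3} = - \frac{113344}{3}$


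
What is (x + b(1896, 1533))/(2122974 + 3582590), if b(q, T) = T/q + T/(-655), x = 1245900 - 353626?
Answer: 369365110889/2361875273440 ≈ 0.15639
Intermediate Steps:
x = 892274
b(q, T) = -T/655 + T/q (b(q, T) = T/q + T*(-1/655) = T/q - T/655 = -T/655 + T/q)
(x + b(1896, 1533))/(2122974 + 3582590) = (892274 + (-1/655*1533 + 1533/1896))/(2122974 + 3582590) = (892274 + (-1533/655 + 1533*(1/1896)))/5705564 = (892274 + (-1533/655 + 511/632))*(1/5705564) = (892274 - 634151/413960)*(1/5705564) = (369365110889/413960)*(1/5705564) = 369365110889/2361875273440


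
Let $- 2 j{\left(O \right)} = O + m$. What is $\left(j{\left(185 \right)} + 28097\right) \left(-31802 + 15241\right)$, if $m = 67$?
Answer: $-463227731$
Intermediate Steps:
$j{\left(O \right)} = - \frac{67}{2} - \frac{O}{2}$ ($j{\left(O \right)} = - \frac{O + 67}{2} = - \frac{67 + O}{2} = - \frac{67}{2} - \frac{O}{2}$)
$\left(j{\left(185 \right)} + 28097\right) \left(-31802 + 15241\right) = \left(\left(- \frac{67}{2} - \frac{185}{2}\right) + 28097\right) \left(-31802 + 15241\right) = \left(\left(- \frac{67}{2} - \frac{185}{2}\right) + 28097\right) \left(-16561\right) = \left(-126 + 28097\right) \left(-16561\right) = 27971 \left(-16561\right) = -463227731$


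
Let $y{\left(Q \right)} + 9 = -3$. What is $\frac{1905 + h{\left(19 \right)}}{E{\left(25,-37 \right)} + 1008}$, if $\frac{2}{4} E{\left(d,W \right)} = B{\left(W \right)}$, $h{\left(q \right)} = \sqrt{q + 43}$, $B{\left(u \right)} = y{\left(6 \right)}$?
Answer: $\frac{635}{328} + \frac{\sqrt{62}}{984} \approx 1.944$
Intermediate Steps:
$y{\left(Q \right)} = -12$ ($y{\left(Q \right)} = -9 - 3 = -12$)
$B{\left(u \right)} = -12$
$h{\left(q \right)} = \sqrt{43 + q}$
$E{\left(d,W \right)} = -24$ ($E{\left(d,W \right)} = 2 \left(-12\right) = -24$)
$\frac{1905 + h{\left(19 \right)}}{E{\left(25,-37 \right)} + 1008} = \frac{1905 + \sqrt{43 + 19}}{-24 + 1008} = \frac{1905 + \sqrt{62}}{984} = \left(1905 + \sqrt{62}\right) \frac{1}{984} = \frac{635}{328} + \frac{\sqrt{62}}{984}$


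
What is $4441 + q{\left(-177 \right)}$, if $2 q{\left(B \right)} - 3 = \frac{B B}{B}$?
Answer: $4354$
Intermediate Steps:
$q{\left(B \right)} = \frac{3}{2} + \frac{B}{2}$ ($q{\left(B \right)} = \frac{3}{2} + \frac{B B \frac{1}{B}}{2} = \frac{3}{2} + \frac{B^{2} \frac{1}{B}}{2} = \frac{3}{2} + \frac{B}{2}$)
$4441 + q{\left(-177 \right)} = 4441 + \left(\frac{3}{2} + \frac{1}{2} \left(-177\right)\right) = 4441 + \left(\frac{3}{2} - \frac{177}{2}\right) = 4441 - 87 = 4354$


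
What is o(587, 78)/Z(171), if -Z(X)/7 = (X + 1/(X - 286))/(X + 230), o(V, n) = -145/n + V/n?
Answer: -783955/412944 ≈ -1.8985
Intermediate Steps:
Z(X) = -7*(X + 1/(-286 + X))/(230 + X) (Z(X) = -7*(X + 1/(X - 286))/(X + 230) = -7*(X + 1/(-286 + X))/(230 + X))
o(587, 78)/Z(171) = ((-145 + 587)/78)/((7*(1 + 171² - 286*171)/(65780 - 1*171² + 56*171))) = ((1/78)*442)/((7*(1 + 29241 - 48906)/(65780 - 1*29241 + 9576))) = 17/(3*((7*(-19664)/(65780 - 29241 + 9576)))) = 17/(3*((7*(-19664)/46115))) = 17/(3*((7*(1/46115)*(-19664)))) = 17/(3*(-137648/46115)) = (17/3)*(-46115/137648) = -783955/412944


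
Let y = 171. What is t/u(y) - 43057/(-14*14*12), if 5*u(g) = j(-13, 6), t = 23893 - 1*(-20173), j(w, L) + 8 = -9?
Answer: -73926313/5712 ≈ -12942.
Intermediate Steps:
j(w, L) = -17 (j(w, L) = -8 - 9 = -17)
t = 44066 (t = 23893 + 20173 = 44066)
u(g) = -17/5 (u(g) = (1/5)*(-17) = -17/5)
t/u(y) - 43057/(-14*14*12) = 44066/(-17/5) - 43057/(-14*14*12) = 44066*(-5/17) - 43057/((-196*12)) = -220330/17 - 43057/(-2352) = -220330/17 - 43057*(-1/2352) = -220330/17 + 6151/336 = -73926313/5712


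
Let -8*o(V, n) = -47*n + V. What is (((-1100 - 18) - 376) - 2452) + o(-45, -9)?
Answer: -15973/4 ≈ -3993.3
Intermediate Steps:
o(V, n) = -V/8 + 47*n/8 (o(V, n) = -(-47*n + V)/8 = -(V - 47*n)/8 = -V/8 + 47*n/8)
(((-1100 - 18) - 376) - 2452) + o(-45, -9) = (((-1100 - 18) - 376) - 2452) + (-⅛*(-45) + (47/8)*(-9)) = ((-1118 - 376) - 2452) + (45/8 - 423/8) = (-1494 - 2452) - 189/4 = -3946 - 189/4 = -15973/4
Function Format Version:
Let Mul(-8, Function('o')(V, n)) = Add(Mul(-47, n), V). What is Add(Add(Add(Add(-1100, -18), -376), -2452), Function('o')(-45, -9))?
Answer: Rational(-15973, 4) ≈ -3993.3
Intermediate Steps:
Function('o')(V, n) = Add(Mul(Rational(-1, 8), V), Mul(Rational(47, 8), n)) (Function('o')(V, n) = Mul(Rational(-1, 8), Add(Mul(-47, n), V)) = Mul(Rational(-1, 8), Add(V, Mul(-47, n))) = Add(Mul(Rational(-1, 8), V), Mul(Rational(47, 8), n)))
Add(Add(Add(Add(-1100, -18), -376), -2452), Function('o')(-45, -9)) = Add(Add(Add(Add(-1100, -18), -376), -2452), Add(Mul(Rational(-1, 8), -45), Mul(Rational(47, 8), -9))) = Add(Add(Add(-1118, -376), -2452), Add(Rational(45, 8), Rational(-423, 8))) = Add(Add(-1494, -2452), Rational(-189, 4)) = Add(-3946, Rational(-189, 4)) = Rational(-15973, 4)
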